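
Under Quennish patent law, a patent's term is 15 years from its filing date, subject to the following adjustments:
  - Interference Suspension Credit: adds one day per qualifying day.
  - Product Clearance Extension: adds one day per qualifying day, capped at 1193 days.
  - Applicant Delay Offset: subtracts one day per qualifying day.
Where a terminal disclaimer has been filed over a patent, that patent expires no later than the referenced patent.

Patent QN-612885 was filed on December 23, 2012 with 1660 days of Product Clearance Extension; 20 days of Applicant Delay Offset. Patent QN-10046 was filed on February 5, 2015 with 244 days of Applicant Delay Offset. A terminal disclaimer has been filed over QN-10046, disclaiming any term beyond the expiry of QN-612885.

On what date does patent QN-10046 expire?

Natural term of QN-10046:
  Base: filing + 15 years → 5 February 2030.
  Applicant Delay Offset: −244 days → 6 June 2029.
Expiry of referenced patent QN-612885:
  Base: filing + 15 years → 23 December 2027.
  Product Clearance Extension: 1660 days claimed exceeds the 1193-day cap, so +1193 days → 30 March 2031.
  Applicant Delay Offset: −20 days → 10 March 2031.
Terminal disclaimer: QN-10046 expires on the earlier of 6 June 2029 and 10 March 2031.

2029-06-06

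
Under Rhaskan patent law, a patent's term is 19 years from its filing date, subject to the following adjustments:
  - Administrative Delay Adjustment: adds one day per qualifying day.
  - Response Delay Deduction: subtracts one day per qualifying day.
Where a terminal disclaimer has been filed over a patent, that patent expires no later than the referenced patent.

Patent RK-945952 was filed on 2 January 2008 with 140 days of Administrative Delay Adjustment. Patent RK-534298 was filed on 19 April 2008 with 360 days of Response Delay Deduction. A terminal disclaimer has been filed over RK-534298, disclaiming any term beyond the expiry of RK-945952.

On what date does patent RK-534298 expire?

2026-04-24

Natural term of RK-534298:
  Base: filing + 19 years → 19 April 2027.
  Response Delay Deduction: −360 days → 24 April 2026.
Expiry of referenced patent RK-945952:
  Base: filing + 19 years → 2 January 2027.
  Administrative Delay Adjustment: +140 days → 22 May 2027.
Terminal disclaimer: RK-534298 expires on the earlier of 24 April 2026 and 22 May 2027.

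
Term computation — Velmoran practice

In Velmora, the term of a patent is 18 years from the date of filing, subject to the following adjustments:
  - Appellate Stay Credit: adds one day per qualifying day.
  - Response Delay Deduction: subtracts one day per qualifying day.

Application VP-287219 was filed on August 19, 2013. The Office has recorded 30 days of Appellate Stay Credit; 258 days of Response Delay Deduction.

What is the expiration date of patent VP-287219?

Base term: filing date + 18 years → 19 August 2031.
Appellate Stay Credit: +30 days → 18 September 2031.
Response Delay Deduction: −258 days → 3 January 2031.

January 3, 2031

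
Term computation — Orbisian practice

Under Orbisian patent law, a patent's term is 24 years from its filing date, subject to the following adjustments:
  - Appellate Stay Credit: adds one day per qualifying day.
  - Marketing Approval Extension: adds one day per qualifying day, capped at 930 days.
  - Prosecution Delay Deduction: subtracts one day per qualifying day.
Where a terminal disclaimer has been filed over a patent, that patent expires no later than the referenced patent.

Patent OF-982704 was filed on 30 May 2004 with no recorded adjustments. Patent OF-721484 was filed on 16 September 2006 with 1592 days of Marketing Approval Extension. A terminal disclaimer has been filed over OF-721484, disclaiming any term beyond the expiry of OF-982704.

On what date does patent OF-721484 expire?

2028-05-30

Natural term of OF-721484:
  Base: filing + 24 years → 16 September 2030.
  Marketing Approval Extension: 1592 days claimed exceeds the 930-day cap, so +930 days → 3 April 2033.
Expiry of referenced patent OF-982704:
  Base: filing + 24 years → 30 May 2028.
Terminal disclaimer: OF-721484 expires on the earlier of 3 April 2033 and 30 May 2028.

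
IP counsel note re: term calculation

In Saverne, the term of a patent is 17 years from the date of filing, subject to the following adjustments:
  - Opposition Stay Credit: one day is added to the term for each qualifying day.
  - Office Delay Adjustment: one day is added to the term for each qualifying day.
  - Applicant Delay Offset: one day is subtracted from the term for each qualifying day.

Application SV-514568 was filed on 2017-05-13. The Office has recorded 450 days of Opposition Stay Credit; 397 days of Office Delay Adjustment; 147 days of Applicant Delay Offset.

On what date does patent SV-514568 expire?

Base term: filing date + 17 years → 13 May 2034.
Opposition Stay Credit: +450 days → 6 August 2035.
Office Delay Adjustment: +397 days → 6 September 2036.
Applicant Delay Offset: −147 days → 12 April 2036.

2036-04-12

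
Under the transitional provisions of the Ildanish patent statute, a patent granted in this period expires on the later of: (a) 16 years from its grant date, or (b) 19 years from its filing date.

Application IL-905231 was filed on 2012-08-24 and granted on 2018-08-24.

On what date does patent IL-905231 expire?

(a) grant + 16 years → 24 August 2034.
(b) filing + 19 years → 24 August 2031.
Later of the two: 24 August 2034.

2034-08-24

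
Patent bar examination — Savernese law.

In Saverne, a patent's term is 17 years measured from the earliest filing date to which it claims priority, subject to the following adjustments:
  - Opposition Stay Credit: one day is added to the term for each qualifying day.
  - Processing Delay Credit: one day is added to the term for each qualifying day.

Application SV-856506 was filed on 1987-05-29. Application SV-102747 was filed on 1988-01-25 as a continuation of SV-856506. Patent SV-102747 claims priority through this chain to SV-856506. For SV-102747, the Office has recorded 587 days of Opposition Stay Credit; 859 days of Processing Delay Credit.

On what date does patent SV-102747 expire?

Earliest priority filing: 29 May 1987.
Base term: 29 May 1987 + 17 years → 29 May 2004.
Opposition Stay Credit: +587 days → 6 January 2006.
Processing Delay Credit: +859 days → 14 May 2008.

May 14, 2008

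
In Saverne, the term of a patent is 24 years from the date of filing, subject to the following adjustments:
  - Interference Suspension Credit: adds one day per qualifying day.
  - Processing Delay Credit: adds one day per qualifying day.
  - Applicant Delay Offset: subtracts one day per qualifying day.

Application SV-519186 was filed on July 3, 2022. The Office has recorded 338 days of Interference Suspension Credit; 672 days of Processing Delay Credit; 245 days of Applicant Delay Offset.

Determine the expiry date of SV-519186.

August 6, 2048

Base term: filing date + 24 years → 3 July 2046.
Interference Suspension Credit: +338 days → 6 June 2047.
Processing Delay Credit: +672 days → 8 April 2049.
Applicant Delay Offset: −245 days → 6 August 2048.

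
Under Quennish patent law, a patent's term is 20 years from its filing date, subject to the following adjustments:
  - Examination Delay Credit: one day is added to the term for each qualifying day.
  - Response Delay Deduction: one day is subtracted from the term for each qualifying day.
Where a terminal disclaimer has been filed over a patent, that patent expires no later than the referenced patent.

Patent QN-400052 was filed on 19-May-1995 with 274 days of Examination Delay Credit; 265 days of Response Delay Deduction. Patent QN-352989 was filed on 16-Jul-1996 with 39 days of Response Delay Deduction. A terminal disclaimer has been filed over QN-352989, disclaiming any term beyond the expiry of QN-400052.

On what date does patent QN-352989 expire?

May 28, 2015

Natural term of QN-352989:
  Base: filing + 20 years → 16 July 2016.
  Response Delay Deduction: −39 days → 7 June 2016.
Expiry of referenced patent QN-400052:
  Base: filing + 20 years → 19 May 2015.
  Examination Delay Credit: +274 days → 17 February 2016.
  Response Delay Deduction: −265 days → 28 May 2015.
Terminal disclaimer: QN-352989 expires on the earlier of 7 June 2016 and 28 May 2015.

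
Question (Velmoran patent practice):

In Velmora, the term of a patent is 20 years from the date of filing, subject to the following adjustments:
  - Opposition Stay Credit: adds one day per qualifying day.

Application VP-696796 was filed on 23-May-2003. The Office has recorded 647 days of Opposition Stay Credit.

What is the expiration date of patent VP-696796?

2025-02-28

Base term: filing date + 20 years → 23 May 2023.
Opposition Stay Credit: +647 days → 28 February 2025.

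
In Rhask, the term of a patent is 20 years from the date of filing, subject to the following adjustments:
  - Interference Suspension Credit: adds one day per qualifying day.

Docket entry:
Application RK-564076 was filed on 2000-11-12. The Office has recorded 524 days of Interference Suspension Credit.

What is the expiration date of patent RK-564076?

2022-04-20

Base term: filing date + 20 years → 12 November 2020.
Interference Suspension Credit: +524 days → 20 April 2022.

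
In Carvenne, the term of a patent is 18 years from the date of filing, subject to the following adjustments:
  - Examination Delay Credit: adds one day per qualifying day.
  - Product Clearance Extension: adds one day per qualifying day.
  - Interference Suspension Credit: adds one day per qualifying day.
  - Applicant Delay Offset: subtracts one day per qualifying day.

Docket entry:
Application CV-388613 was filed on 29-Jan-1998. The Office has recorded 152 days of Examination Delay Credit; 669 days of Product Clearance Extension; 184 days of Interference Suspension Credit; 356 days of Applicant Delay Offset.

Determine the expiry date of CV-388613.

2017-11-08

Base term: filing date + 18 years → 29 January 2016.
Examination Delay Credit: +152 days → 29 June 2016.
Product Clearance Extension: +669 days → 29 April 2018.
Interference Suspension Credit: +184 days → 30 October 2018.
Applicant Delay Offset: −356 days → 8 November 2017.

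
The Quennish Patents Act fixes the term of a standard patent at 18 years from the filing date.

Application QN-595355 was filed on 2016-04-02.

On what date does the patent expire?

2034-04-02

Filing date + 18 years → 2 April 2034.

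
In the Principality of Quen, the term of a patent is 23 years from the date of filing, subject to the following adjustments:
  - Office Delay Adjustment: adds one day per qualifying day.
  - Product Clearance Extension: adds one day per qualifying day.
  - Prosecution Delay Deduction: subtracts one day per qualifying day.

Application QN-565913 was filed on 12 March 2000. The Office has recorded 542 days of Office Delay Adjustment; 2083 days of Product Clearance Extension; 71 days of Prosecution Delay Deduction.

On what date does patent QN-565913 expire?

2030-03-09

Base term: filing date + 23 years → 12 March 2023.
Office Delay Adjustment: +542 days → 4 September 2024.
Product Clearance Extension: +2083 days → 19 May 2030.
Prosecution Delay Deduction: −71 days → 9 March 2030.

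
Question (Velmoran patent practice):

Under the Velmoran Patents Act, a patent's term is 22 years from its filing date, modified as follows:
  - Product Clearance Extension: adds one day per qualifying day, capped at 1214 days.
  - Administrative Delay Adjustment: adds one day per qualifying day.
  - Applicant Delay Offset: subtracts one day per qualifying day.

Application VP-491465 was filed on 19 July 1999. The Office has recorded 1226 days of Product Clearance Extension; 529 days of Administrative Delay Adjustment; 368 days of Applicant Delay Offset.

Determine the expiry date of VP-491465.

Base term: filing date + 22 years → 19 July 2021.
Product Clearance Extension: 1226 days claimed exceeds the 1214-day cap, so +1214 days → 14 November 2024.
Administrative Delay Adjustment: +529 days → 27 April 2026.
Applicant Delay Offset: −368 days → 24 April 2025.

April 24, 2025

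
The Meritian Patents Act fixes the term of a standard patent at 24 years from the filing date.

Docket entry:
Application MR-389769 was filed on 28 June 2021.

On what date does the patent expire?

Filing date + 24 years → 28 June 2045.

June 28, 2045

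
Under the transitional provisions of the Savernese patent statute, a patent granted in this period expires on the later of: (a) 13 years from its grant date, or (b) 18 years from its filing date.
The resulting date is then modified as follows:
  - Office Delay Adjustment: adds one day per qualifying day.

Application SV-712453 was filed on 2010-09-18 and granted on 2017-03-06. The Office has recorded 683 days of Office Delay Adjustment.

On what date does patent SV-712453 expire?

January 18, 2032

(a) grant + 13 years → 6 March 2030.
(b) filing + 18 years → 18 September 2028.
Later of the two: 6 March 2030.
Office Delay Adjustment: +683 days → 18 January 2032.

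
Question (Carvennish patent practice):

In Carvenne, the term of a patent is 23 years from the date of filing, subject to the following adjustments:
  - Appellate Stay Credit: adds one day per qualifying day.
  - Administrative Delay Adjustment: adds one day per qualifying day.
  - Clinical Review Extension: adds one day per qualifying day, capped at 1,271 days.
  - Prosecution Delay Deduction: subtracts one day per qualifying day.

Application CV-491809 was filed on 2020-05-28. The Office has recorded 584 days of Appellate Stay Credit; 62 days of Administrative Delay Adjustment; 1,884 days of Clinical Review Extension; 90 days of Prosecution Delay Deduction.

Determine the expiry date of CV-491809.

2048-05-28

Base term: filing date + 23 years → 28 May 2043.
Appellate Stay Credit: +584 days → 1 January 2045.
Administrative Delay Adjustment: +62 days → 4 March 2045.
Clinical Review Extension: 1884 days claimed exceeds the 1271-day cap, so +1271 days → 26 August 2048.
Prosecution Delay Deduction: −90 days → 28 May 2048.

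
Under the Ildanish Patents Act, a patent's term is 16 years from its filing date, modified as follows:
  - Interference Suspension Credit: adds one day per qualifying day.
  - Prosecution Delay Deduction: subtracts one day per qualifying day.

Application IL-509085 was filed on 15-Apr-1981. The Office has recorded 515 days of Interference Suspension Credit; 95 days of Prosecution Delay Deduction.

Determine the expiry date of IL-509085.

1998-06-09

Base term: filing date + 16 years → 15 April 1997.
Interference Suspension Credit: +515 days → 12 September 1998.
Prosecution Delay Deduction: −95 days → 9 June 1998.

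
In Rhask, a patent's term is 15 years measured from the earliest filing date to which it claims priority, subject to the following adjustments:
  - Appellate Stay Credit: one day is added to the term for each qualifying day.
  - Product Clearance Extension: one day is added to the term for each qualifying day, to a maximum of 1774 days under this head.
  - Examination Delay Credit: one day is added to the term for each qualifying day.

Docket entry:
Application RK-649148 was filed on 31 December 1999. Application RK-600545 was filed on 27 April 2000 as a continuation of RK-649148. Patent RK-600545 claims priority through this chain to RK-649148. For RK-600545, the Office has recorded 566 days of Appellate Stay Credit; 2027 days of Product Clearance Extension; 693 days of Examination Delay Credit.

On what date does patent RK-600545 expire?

April 21, 2023

Earliest priority filing: 31 December 1999.
Base term: 31 December 1999 + 15 years → 31 December 2014.
Appellate Stay Credit: +566 days → 19 July 2016.
Product Clearance Extension: 2027 days claimed exceeds the 1774-day cap, so +1774 days → 28 May 2021.
Examination Delay Credit: +693 days → 21 April 2023.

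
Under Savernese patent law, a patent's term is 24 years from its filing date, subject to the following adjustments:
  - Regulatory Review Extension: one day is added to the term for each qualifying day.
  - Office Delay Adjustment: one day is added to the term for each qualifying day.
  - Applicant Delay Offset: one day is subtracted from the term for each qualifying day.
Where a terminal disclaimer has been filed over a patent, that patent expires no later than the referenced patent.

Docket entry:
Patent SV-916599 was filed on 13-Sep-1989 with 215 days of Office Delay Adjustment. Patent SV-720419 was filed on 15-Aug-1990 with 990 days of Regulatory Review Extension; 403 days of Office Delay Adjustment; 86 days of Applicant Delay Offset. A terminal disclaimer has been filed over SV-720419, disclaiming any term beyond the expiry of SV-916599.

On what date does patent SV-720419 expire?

Natural term of SV-720419:
  Base: filing + 24 years → 15 August 2014.
  Regulatory Review Extension: +990 days → 1 May 2017.
  Office Delay Adjustment: +403 days → 8 June 2018.
  Applicant Delay Offset: −86 days → 14 March 2018.
Expiry of referenced patent SV-916599:
  Base: filing + 24 years → 13 September 2013.
  Office Delay Adjustment: +215 days → 16 April 2014.
Terminal disclaimer: SV-720419 expires on the earlier of 14 March 2018 and 16 April 2014.

2014-04-16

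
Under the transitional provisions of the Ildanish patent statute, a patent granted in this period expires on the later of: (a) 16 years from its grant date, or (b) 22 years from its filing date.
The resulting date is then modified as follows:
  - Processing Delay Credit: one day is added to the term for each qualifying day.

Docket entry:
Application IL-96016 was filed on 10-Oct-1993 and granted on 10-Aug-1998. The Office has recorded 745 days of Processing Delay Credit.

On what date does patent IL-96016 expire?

2017-10-24

(a) grant + 16 years → 10 August 2014.
(b) filing + 22 years → 10 October 2015.
Later of the two: 10 October 2015.
Processing Delay Credit: +745 days → 24 October 2017.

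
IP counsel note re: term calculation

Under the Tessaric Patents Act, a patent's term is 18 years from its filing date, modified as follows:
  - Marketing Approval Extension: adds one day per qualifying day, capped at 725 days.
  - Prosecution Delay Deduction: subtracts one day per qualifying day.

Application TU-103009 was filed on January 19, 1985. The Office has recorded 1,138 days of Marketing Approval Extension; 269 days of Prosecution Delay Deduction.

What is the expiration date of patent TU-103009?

Base term: filing date + 18 years → 19 January 2003.
Marketing Approval Extension: 1138 days claimed exceeds the 725-day cap, so +725 days → 13 January 2005.
Prosecution Delay Deduction: −269 days → 19 April 2004.

2004-04-19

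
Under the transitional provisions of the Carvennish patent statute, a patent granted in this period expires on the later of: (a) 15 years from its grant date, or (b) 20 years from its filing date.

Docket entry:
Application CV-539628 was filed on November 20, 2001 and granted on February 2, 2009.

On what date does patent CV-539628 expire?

2024-02-02

(a) grant + 15 years → 2 February 2024.
(b) filing + 20 years → 20 November 2021.
Later of the two: 2 February 2024.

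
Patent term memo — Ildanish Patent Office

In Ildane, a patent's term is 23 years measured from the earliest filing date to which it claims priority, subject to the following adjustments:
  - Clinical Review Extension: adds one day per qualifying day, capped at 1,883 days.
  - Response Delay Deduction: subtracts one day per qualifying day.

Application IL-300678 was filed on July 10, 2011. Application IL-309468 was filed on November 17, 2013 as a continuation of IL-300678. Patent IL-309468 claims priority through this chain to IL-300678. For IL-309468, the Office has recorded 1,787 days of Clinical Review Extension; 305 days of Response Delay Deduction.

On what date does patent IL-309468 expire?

2038-07-31

Earliest priority filing: 10 July 2011.
Base term: 10 July 2011 + 23 years → 10 July 2034.
Clinical Review Extension: 1787 days (within the 1883-day cap) → +1787 days → 1 June 2039.
Response Delay Deduction: −305 days → 31 July 2038.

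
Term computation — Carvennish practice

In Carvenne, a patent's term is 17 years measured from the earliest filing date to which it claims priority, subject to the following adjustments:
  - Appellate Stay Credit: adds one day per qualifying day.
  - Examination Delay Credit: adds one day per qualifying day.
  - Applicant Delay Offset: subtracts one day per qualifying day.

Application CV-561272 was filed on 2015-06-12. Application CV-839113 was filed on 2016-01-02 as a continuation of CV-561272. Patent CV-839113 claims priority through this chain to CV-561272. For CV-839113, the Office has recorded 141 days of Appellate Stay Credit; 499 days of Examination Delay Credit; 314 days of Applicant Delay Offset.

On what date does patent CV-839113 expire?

Earliest priority filing: 12 June 2015.
Base term: 12 June 2015 + 17 years → 12 June 2032.
Appellate Stay Credit: +141 days → 31 October 2032.
Examination Delay Credit: +499 days → 14 March 2034.
Applicant Delay Offset: −314 days → 4 May 2033.

May 4, 2033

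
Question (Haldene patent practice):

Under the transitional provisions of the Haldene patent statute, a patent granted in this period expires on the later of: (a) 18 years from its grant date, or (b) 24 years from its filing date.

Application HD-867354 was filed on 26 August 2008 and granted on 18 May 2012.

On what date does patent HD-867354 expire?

(a) grant + 18 years → 18 May 2030.
(b) filing + 24 years → 26 August 2032.
Later of the two: 26 August 2032.

August 26, 2032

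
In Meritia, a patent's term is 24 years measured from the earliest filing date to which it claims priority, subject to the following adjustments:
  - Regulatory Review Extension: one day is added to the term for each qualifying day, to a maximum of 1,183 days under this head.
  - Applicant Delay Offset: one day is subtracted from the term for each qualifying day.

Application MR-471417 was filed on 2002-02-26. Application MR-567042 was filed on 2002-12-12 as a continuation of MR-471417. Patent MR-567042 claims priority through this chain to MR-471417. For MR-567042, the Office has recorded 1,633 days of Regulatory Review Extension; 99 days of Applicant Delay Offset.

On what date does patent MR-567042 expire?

Earliest priority filing: 26 February 2002.
Base term: 26 February 2002 + 24 years → 26 February 2026.
Regulatory Review Extension: 1633 days claimed exceeds the 1183-day cap, so +1183 days → 24 May 2029.
Applicant Delay Offset: −99 days → 14 February 2029.

2029-02-14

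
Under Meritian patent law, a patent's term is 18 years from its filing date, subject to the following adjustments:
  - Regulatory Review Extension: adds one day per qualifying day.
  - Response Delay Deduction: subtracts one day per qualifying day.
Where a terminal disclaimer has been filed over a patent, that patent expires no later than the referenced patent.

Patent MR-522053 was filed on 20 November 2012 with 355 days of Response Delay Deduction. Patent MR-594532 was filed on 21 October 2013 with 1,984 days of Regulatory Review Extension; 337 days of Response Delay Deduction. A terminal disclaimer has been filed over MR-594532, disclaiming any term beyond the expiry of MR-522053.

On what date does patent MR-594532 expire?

2029-11-30

Natural term of MR-594532:
  Base: filing + 18 years → 21 October 2031.
  Regulatory Review Extension: +1984 days → 27 March 2037.
  Response Delay Deduction: −337 days → 24 April 2036.
Expiry of referenced patent MR-522053:
  Base: filing + 18 years → 20 November 2030.
  Response Delay Deduction: −355 days → 30 November 2029.
Terminal disclaimer: MR-594532 expires on the earlier of 24 April 2036 and 30 November 2029.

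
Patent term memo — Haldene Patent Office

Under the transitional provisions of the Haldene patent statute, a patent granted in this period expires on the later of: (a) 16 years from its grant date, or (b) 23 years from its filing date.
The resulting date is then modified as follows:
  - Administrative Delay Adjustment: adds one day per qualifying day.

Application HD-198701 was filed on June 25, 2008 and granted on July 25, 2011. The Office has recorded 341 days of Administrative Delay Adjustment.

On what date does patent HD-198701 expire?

May 31, 2032

(a) grant + 16 years → 25 July 2027.
(b) filing + 23 years → 25 June 2031.
Later of the two: 25 June 2031.
Administrative Delay Adjustment: +341 days → 31 May 2032.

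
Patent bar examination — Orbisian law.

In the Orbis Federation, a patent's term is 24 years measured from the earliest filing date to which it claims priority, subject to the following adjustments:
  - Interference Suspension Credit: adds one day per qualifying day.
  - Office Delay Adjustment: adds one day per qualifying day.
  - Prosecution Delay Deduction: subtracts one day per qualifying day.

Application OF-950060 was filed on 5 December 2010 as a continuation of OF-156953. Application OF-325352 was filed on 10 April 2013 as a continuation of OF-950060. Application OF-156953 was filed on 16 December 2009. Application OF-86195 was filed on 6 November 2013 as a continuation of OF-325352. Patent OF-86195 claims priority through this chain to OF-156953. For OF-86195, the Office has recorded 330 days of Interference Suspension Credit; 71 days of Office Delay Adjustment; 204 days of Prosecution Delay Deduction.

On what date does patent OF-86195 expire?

Earliest priority filing: 16 December 2009.
Base term: 16 December 2009 + 24 years → 16 December 2033.
Interference Suspension Credit: +330 days → 11 November 2034.
Office Delay Adjustment: +71 days → 21 January 2035.
Prosecution Delay Deduction: −204 days → 1 July 2034.

2034-07-01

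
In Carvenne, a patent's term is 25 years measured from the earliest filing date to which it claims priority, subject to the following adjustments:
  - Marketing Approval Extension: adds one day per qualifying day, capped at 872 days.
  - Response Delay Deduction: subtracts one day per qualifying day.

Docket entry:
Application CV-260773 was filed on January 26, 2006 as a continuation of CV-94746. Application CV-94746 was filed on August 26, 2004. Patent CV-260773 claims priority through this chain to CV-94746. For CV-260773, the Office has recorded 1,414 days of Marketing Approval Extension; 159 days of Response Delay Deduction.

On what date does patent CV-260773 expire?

2031-08-09

Earliest priority filing: 26 August 2004.
Base term: 26 August 2004 + 25 years → 26 August 2029.
Marketing Approval Extension: 1414 days claimed exceeds the 872-day cap, so +872 days → 15 January 2032.
Response Delay Deduction: −159 days → 9 August 2031.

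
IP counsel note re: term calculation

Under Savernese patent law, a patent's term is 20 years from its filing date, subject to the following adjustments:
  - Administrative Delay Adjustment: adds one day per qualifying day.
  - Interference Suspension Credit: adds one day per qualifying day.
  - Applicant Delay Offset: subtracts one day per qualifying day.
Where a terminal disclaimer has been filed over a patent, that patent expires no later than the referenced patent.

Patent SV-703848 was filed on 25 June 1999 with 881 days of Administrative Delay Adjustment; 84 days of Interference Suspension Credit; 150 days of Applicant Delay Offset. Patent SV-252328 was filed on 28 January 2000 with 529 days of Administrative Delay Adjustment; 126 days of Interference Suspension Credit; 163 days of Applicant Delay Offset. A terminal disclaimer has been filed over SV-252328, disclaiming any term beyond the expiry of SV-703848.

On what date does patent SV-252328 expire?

Natural term of SV-252328:
  Base: filing + 20 years → 28 January 2020.
  Administrative Delay Adjustment: +529 days → 10 July 2021.
  Interference Suspension Credit: +126 days → 13 November 2021.
  Applicant Delay Offset: −163 days → 3 June 2021.
Expiry of referenced patent SV-703848:
  Base: filing + 20 years → 25 June 2019.
  Administrative Delay Adjustment: +881 days → 22 November 2021.
  Interference Suspension Credit: +84 days → 14 February 2022.
  Applicant Delay Offset: −150 days → 17 September 2021.
Terminal disclaimer: SV-252328 expires on the earlier of 3 June 2021 and 17 September 2021.

June 3, 2021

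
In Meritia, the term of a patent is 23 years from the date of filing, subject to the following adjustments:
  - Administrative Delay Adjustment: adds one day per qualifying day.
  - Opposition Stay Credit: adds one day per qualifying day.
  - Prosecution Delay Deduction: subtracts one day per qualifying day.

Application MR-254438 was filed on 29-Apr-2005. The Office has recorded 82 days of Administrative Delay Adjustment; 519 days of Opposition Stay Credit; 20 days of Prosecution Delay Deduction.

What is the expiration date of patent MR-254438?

December 1, 2029

Base term: filing date + 23 years → 29 April 2028.
Administrative Delay Adjustment: +82 days → 20 July 2028.
Opposition Stay Credit: +519 days → 21 December 2029.
Prosecution Delay Deduction: −20 days → 1 December 2029.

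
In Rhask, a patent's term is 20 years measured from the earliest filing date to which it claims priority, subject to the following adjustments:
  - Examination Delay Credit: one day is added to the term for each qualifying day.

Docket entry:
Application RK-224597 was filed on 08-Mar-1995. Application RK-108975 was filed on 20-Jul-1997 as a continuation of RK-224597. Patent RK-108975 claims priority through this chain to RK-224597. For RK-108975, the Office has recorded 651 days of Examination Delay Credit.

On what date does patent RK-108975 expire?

December 18, 2016

Earliest priority filing: 8 March 1995.
Base term: 8 March 1995 + 20 years → 8 March 2015.
Examination Delay Credit: +651 days → 18 December 2016.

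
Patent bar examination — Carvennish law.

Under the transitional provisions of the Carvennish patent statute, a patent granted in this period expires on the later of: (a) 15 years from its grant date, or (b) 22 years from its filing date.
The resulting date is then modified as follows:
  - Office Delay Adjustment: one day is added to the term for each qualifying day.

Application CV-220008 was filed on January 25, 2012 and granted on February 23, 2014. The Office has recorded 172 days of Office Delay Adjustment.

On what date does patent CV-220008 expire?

(a) grant + 15 years → 23 February 2029.
(b) filing + 22 years → 25 January 2034.
Later of the two: 25 January 2034.
Office Delay Adjustment: +172 days → 16 July 2034.

2034-07-16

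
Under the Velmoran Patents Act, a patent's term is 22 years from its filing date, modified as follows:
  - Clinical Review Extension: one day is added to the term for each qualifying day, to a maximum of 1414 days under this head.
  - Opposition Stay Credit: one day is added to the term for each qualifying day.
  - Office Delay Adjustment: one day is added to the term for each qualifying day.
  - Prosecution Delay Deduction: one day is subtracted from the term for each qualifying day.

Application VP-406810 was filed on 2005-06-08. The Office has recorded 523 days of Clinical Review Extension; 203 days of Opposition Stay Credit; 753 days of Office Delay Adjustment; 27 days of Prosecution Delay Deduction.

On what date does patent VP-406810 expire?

Base term: filing date + 22 years → 8 June 2027.
Clinical Review Extension: 523 days (within the 1414-day cap) → +523 days → 12 November 2028.
Opposition Stay Credit: +203 days → 3 June 2029.
Office Delay Adjustment: +753 days → 26 June 2031.
Prosecution Delay Deduction: −27 days → 30 May 2031.

May 30, 2031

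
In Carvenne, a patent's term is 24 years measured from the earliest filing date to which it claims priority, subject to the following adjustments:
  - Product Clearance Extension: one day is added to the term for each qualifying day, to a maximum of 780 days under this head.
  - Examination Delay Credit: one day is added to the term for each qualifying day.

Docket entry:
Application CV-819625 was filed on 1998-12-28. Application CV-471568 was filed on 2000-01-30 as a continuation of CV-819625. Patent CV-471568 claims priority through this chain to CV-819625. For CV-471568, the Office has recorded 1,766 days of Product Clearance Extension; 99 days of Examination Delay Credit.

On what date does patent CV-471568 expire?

May 25, 2025

Earliest priority filing: 28 December 1998.
Base term: 28 December 1998 + 24 years → 28 December 2022.
Product Clearance Extension: 1766 days claimed exceeds the 780-day cap, so +780 days → 15 February 2025.
Examination Delay Credit: +99 days → 25 May 2025.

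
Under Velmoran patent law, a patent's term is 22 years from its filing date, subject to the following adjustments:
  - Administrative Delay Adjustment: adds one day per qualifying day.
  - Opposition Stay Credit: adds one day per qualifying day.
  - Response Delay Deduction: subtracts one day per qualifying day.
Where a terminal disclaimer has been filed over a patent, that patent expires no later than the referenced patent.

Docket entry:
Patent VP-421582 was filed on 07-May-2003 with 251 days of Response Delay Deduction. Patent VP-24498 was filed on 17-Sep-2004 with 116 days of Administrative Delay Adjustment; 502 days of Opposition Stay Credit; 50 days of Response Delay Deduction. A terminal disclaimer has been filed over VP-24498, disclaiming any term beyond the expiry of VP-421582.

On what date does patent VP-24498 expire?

2024-08-29

Natural term of VP-24498:
  Base: filing + 22 years → 17 September 2026.
  Administrative Delay Adjustment: +116 days → 11 January 2027.
  Opposition Stay Credit: +502 days → 27 May 2028.
  Response Delay Deduction: −50 days → 7 April 2028.
Expiry of referenced patent VP-421582:
  Base: filing + 22 years → 7 May 2025.
  Response Delay Deduction: −251 days → 29 August 2024.
Terminal disclaimer: VP-24498 expires on the earlier of 7 April 2028 and 29 August 2024.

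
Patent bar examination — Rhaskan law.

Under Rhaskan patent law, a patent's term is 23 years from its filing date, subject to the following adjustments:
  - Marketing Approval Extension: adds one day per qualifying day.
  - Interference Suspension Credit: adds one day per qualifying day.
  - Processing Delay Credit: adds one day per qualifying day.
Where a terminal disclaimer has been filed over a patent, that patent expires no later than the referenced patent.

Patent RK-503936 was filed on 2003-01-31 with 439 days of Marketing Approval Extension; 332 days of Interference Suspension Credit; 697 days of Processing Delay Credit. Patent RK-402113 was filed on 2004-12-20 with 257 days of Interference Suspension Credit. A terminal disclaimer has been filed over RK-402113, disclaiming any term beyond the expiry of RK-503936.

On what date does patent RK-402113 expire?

Natural term of RK-402113:
  Base: filing + 23 years → 20 December 2027.
  Interference Suspension Credit: +257 days → 2 September 2028.
Expiry of referenced patent RK-503936:
  Base: filing + 23 years → 31 January 2026.
  Marketing Approval Extension: +439 days → 15 April 2027.
  Interference Suspension Credit: +332 days → 12 March 2028.
  Processing Delay Credit: +697 days → 7 February 2030.
Terminal disclaimer: RK-402113 expires on the earlier of 2 September 2028 and 7 February 2030.

2028-09-02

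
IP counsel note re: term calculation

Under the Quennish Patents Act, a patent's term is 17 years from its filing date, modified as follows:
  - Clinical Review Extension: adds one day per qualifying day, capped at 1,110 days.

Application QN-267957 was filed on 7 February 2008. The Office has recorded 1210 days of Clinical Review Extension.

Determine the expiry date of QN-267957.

Base term: filing date + 17 years → 7 February 2025.
Clinical Review Extension: 1210 days claimed exceeds the 1110-day cap, so +1110 days → 22 February 2028.

February 22, 2028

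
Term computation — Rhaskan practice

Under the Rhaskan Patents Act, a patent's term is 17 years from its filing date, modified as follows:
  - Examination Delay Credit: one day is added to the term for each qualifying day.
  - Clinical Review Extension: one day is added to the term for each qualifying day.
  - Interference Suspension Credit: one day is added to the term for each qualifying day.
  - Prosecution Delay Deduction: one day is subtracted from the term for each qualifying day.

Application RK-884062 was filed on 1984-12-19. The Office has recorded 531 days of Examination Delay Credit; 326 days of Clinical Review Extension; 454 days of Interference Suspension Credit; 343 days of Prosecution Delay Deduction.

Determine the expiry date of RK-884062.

Base term: filing date + 17 years → 19 December 2001.
Examination Delay Credit: +531 days → 3 June 2003.
Clinical Review Extension: +326 days → 24 April 2004.
Interference Suspension Credit: +454 days → 22 July 2005.
Prosecution Delay Deduction: −343 days → 13 August 2004.

August 13, 2004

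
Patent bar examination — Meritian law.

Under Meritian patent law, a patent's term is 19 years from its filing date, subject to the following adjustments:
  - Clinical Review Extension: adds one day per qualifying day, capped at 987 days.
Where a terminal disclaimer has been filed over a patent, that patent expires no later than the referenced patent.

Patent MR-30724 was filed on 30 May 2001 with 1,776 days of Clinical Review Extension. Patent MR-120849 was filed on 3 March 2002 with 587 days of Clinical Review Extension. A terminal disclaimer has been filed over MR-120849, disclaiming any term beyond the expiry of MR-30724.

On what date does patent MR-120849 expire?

2022-10-11

Natural term of MR-120849:
  Base: filing + 19 years → 3 March 2021.
  Clinical Review Extension: 587 days (within the 987-day cap) → +587 days → 11 October 2022.
Expiry of referenced patent MR-30724:
  Base: filing + 19 years → 30 May 2020.
  Clinical Review Extension: 1776 days claimed exceeds the 987-day cap, so +987 days → 11 February 2023.
Terminal disclaimer: MR-120849 expires on the earlier of 11 October 2022 and 11 February 2023.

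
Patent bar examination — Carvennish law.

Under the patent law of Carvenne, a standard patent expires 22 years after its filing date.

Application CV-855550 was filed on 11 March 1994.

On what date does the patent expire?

Filing date + 22 years → 11 March 2016.

March 11, 2016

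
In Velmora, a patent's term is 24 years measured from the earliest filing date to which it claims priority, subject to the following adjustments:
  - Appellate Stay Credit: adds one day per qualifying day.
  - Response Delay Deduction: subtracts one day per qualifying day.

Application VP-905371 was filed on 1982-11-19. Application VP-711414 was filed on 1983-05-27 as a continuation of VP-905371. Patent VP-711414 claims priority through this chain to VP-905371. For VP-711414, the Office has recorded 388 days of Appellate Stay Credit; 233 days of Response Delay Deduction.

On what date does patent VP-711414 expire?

Earliest priority filing: 19 November 1982.
Base term: 19 November 1982 + 24 years → 19 November 2006.
Appellate Stay Credit: +388 days → 12 December 2007.
Response Delay Deduction: −233 days → 23 April 2007.

April 23, 2007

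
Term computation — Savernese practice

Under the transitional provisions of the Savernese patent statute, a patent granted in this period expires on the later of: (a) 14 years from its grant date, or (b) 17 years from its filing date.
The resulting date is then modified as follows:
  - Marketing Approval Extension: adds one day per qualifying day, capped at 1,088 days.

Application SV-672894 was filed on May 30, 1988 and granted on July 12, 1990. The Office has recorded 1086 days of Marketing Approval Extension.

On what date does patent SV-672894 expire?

2008-05-20

(a) grant + 14 years → 12 July 2004.
(b) filing + 17 years → 30 May 2005.
Later of the two: 30 May 2005.
Marketing Approval Extension: 1086 days (within the 1088-day cap) → +1086 days → 20 May 2008.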